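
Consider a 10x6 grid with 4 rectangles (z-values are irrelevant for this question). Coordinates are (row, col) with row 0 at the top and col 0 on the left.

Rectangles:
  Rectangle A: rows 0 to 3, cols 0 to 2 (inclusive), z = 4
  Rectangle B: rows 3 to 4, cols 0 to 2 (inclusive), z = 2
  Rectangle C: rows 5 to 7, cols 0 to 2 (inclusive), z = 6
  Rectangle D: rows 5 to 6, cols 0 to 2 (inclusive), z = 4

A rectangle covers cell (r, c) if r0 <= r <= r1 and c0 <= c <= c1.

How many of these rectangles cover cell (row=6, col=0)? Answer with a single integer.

Answer: 2

Derivation:
Check cell (6,0):
  A: rows 0-3 cols 0-2 -> outside (row miss)
  B: rows 3-4 cols 0-2 -> outside (row miss)
  C: rows 5-7 cols 0-2 -> covers
  D: rows 5-6 cols 0-2 -> covers
Count covering = 2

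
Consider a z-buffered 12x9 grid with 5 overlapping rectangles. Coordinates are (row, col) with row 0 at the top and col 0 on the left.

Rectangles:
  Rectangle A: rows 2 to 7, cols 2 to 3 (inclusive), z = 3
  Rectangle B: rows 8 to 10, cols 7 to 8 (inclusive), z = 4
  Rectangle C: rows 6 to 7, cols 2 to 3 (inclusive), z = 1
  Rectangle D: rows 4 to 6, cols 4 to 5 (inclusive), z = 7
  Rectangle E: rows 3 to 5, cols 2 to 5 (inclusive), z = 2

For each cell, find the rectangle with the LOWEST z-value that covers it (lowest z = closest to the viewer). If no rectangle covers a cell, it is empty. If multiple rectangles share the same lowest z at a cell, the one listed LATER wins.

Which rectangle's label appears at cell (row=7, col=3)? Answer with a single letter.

Answer: C

Derivation:
Check cell (7,3):
  A: rows 2-7 cols 2-3 z=3 -> covers; best now A (z=3)
  B: rows 8-10 cols 7-8 -> outside (row miss)
  C: rows 6-7 cols 2-3 z=1 -> covers; best now C (z=1)
  D: rows 4-6 cols 4-5 -> outside (row miss)
  E: rows 3-5 cols 2-5 -> outside (row miss)
Winner: C at z=1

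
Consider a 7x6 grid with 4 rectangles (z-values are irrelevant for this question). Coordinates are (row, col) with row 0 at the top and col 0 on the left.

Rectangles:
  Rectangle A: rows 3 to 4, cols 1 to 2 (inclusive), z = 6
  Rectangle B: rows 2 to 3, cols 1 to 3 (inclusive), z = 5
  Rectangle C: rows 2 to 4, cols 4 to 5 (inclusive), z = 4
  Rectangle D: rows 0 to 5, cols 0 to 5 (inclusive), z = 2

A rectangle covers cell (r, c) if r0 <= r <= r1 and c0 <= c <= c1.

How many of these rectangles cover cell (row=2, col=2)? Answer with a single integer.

Answer: 2

Derivation:
Check cell (2,2):
  A: rows 3-4 cols 1-2 -> outside (row miss)
  B: rows 2-3 cols 1-3 -> covers
  C: rows 2-4 cols 4-5 -> outside (col miss)
  D: rows 0-5 cols 0-5 -> covers
Count covering = 2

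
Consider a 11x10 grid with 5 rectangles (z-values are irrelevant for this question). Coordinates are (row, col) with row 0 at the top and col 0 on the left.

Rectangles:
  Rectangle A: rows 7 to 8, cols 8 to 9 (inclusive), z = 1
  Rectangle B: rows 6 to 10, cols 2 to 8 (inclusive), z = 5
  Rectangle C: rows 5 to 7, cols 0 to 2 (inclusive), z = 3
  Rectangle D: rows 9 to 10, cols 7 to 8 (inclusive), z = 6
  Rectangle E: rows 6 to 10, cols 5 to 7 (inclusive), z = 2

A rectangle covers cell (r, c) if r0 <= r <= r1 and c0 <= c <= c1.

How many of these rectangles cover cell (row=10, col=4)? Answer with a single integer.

Check cell (10,4):
  A: rows 7-8 cols 8-9 -> outside (row miss)
  B: rows 6-10 cols 2-8 -> covers
  C: rows 5-7 cols 0-2 -> outside (row miss)
  D: rows 9-10 cols 7-8 -> outside (col miss)
  E: rows 6-10 cols 5-7 -> outside (col miss)
Count covering = 1

Answer: 1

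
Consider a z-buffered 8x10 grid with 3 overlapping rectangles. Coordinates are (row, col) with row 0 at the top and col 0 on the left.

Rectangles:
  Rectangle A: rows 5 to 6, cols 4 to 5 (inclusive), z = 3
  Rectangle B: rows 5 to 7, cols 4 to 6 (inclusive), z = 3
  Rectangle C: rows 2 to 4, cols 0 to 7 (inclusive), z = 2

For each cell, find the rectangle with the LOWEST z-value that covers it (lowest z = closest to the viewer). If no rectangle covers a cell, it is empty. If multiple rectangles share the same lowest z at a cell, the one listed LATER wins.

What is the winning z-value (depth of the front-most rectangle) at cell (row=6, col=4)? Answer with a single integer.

Check cell (6,4):
  A: rows 5-6 cols 4-5 z=3 -> covers; best now A (z=3)
  B: rows 5-7 cols 4-6 z=3 -> covers; best now B (z=3)
  C: rows 2-4 cols 0-7 -> outside (row miss)
Winner: B at z=3

Answer: 3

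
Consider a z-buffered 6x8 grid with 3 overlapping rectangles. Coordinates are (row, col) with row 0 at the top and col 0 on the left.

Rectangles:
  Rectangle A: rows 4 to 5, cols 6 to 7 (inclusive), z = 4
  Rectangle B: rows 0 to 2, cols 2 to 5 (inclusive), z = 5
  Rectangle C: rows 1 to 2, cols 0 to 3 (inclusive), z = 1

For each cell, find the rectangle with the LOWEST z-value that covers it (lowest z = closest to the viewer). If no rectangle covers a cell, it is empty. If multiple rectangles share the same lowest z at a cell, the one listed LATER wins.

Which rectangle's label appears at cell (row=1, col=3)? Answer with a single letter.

Answer: C

Derivation:
Check cell (1,3):
  A: rows 4-5 cols 6-7 -> outside (row miss)
  B: rows 0-2 cols 2-5 z=5 -> covers; best now B (z=5)
  C: rows 1-2 cols 0-3 z=1 -> covers; best now C (z=1)
Winner: C at z=1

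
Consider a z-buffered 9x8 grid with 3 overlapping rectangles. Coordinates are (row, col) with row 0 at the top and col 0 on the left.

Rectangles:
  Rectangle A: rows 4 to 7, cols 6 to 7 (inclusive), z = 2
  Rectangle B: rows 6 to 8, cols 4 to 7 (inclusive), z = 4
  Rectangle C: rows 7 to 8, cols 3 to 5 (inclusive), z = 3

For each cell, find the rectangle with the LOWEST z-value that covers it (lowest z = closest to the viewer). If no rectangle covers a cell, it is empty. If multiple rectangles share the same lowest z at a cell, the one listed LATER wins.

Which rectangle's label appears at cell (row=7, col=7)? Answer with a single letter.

Answer: A

Derivation:
Check cell (7,7):
  A: rows 4-7 cols 6-7 z=2 -> covers; best now A (z=2)
  B: rows 6-8 cols 4-7 z=4 -> covers; best now A (z=2)
  C: rows 7-8 cols 3-5 -> outside (col miss)
Winner: A at z=2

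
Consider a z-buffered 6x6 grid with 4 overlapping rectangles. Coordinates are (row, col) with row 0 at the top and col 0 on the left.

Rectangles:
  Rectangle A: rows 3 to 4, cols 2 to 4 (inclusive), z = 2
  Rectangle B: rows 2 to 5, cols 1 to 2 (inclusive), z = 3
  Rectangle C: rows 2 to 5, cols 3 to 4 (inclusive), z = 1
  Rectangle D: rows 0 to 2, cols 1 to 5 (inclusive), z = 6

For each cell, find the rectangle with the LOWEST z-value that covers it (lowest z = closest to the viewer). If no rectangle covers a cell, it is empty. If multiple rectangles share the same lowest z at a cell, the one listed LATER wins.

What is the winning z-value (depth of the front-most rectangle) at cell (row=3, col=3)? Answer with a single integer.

Check cell (3,3):
  A: rows 3-4 cols 2-4 z=2 -> covers; best now A (z=2)
  B: rows 2-5 cols 1-2 -> outside (col miss)
  C: rows 2-5 cols 3-4 z=1 -> covers; best now C (z=1)
  D: rows 0-2 cols 1-5 -> outside (row miss)
Winner: C at z=1

Answer: 1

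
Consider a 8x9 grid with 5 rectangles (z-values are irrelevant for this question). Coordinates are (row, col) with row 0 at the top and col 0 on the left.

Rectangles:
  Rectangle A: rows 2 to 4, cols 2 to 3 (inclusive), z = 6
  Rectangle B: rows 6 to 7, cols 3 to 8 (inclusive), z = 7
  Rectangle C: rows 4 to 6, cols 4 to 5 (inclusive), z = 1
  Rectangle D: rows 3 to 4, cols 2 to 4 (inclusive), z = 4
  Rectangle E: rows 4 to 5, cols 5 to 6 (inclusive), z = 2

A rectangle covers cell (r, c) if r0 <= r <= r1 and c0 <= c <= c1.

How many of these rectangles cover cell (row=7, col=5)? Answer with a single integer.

Answer: 1

Derivation:
Check cell (7,5):
  A: rows 2-4 cols 2-3 -> outside (row miss)
  B: rows 6-7 cols 3-8 -> covers
  C: rows 4-6 cols 4-5 -> outside (row miss)
  D: rows 3-4 cols 2-4 -> outside (row miss)
  E: rows 4-5 cols 5-6 -> outside (row miss)
Count covering = 1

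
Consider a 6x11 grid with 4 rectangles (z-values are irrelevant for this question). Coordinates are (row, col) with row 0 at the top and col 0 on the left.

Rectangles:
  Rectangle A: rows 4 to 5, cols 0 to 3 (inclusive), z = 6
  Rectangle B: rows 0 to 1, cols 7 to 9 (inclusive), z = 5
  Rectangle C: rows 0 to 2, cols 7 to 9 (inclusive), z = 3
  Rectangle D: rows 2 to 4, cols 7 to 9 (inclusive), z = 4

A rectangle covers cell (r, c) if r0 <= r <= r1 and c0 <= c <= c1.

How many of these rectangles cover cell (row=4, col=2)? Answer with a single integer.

Answer: 1

Derivation:
Check cell (4,2):
  A: rows 4-5 cols 0-3 -> covers
  B: rows 0-1 cols 7-9 -> outside (row miss)
  C: rows 0-2 cols 7-9 -> outside (row miss)
  D: rows 2-4 cols 7-9 -> outside (col miss)
Count covering = 1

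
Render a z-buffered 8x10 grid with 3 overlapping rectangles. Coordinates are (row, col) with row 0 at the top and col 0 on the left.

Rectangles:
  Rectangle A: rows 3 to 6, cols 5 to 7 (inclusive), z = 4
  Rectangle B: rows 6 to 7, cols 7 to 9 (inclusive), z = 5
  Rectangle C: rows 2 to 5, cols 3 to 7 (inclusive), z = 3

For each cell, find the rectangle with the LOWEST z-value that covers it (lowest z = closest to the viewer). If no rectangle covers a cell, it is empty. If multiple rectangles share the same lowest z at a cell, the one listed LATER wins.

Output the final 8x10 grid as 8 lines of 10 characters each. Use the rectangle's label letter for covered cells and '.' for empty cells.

..........
..........
...CCCCC..
...CCCCC..
...CCCCC..
...CCCCC..
.....AAABB
.......BBB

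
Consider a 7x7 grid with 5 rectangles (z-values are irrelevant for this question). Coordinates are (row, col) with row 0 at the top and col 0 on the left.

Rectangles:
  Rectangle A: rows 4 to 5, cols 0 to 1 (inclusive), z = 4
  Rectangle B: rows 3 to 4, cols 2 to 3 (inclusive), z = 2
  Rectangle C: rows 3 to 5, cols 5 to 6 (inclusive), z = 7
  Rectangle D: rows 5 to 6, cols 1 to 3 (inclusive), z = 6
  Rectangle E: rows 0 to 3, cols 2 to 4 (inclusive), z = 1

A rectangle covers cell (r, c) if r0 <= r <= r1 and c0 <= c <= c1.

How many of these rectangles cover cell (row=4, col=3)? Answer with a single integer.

Answer: 1

Derivation:
Check cell (4,3):
  A: rows 4-5 cols 0-1 -> outside (col miss)
  B: rows 3-4 cols 2-3 -> covers
  C: rows 3-5 cols 5-6 -> outside (col miss)
  D: rows 5-6 cols 1-3 -> outside (row miss)
  E: rows 0-3 cols 2-4 -> outside (row miss)
Count covering = 1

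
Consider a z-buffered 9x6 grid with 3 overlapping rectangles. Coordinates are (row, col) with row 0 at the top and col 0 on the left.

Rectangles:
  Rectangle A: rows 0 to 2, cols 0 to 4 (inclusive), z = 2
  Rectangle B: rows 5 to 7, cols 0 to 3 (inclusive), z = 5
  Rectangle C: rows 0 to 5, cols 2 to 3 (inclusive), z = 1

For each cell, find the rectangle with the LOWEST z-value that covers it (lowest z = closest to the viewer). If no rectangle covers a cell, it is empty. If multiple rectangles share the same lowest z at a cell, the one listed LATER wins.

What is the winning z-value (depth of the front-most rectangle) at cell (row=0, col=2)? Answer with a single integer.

Answer: 1

Derivation:
Check cell (0,2):
  A: rows 0-2 cols 0-4 z=2 -> covers; best now A (z=2)
  B: rows 5-7 cols 0-3 -> outside (row miss)
  C: rows 0-5 cols 2-3 z=1 -> covers; best now C (z=1)
Winner: C at z=1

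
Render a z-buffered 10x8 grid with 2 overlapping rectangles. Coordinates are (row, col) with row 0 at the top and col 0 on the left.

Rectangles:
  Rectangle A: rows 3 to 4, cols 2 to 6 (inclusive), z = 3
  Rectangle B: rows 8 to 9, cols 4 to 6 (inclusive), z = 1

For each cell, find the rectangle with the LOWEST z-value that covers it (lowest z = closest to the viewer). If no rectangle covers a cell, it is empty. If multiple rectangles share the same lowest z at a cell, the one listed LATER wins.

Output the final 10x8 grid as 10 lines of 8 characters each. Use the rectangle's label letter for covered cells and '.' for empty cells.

........
........
........
..AAAAA.
..AAAAA.
........
........
........
....BBB.
....BBB.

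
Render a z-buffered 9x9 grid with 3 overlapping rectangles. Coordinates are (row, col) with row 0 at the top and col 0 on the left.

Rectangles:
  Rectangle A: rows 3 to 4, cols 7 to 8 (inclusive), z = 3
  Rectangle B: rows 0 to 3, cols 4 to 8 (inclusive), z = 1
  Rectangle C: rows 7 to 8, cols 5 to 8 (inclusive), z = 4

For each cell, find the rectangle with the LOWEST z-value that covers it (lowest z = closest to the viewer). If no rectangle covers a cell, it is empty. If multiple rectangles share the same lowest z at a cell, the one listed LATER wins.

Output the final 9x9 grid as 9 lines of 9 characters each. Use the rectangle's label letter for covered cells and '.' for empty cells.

....BBBBB
....BBBBB
....BBBBB
....BBBBB
.......AA
.........
.........
.....CCCC
.....CCCC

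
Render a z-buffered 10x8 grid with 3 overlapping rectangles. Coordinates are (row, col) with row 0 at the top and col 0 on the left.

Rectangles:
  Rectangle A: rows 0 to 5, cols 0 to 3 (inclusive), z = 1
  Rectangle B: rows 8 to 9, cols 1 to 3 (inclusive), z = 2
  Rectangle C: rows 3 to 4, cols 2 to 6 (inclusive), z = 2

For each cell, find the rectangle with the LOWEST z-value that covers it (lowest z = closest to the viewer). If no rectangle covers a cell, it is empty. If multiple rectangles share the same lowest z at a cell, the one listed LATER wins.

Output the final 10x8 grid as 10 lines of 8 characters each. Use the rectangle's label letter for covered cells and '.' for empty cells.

AAAA....
AAAA....
AAAA....
AAAACCC.
AAAACCC.
AAAA....
........
........
.BBB....
.BBB....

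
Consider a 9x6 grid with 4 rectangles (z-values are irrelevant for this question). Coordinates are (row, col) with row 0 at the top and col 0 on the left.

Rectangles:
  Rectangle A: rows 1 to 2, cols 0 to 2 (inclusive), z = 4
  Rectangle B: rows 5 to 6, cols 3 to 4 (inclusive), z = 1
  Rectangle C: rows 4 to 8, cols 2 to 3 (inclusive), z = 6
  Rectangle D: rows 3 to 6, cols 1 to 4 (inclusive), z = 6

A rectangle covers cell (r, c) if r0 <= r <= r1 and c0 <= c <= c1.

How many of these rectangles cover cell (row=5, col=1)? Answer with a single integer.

Answer: 1

Derivation:
Check cell (5,1):
  A: rows 1-2 cols 0-2 -> outside (row miss)
  B: rows 5-6 cols 3-4 -> outside (col miss)
  C: rows 4-8 cols 2-3 -> outside (col miss)
  D: rows 3-6 cols 1-4 -> covers
Count covering = 1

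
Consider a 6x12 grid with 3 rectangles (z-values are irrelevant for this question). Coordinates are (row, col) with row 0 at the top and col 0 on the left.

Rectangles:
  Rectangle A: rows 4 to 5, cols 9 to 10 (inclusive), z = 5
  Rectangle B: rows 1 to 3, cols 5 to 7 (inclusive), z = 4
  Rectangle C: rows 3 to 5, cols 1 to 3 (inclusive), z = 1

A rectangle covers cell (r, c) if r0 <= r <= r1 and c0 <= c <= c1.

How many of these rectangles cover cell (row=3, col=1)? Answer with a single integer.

Answer: 1

Derivation:
Check cell (3,1):
  A: rows 4-5 cols 9-10 -> outside (row miss)
  B: rows 1-3 cols 5-7 -> outside (col miss)
  C: rows 3-5 cols 1-3 -> covers
Count covering = 1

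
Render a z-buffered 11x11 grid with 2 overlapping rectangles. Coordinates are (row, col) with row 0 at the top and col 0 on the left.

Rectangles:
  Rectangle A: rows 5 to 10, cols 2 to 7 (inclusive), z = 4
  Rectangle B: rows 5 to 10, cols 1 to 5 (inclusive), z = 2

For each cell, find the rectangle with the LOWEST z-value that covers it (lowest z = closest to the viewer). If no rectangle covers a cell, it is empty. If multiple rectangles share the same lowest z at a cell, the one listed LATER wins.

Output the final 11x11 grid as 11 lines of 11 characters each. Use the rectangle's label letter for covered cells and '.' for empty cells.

...........
...........
...........
...........
...........
.BBBBBAA...
.BBBBBAA...
.BBBBBAA...
.BBBBBAA...
.BBBBBAA...
.BBBBBAA...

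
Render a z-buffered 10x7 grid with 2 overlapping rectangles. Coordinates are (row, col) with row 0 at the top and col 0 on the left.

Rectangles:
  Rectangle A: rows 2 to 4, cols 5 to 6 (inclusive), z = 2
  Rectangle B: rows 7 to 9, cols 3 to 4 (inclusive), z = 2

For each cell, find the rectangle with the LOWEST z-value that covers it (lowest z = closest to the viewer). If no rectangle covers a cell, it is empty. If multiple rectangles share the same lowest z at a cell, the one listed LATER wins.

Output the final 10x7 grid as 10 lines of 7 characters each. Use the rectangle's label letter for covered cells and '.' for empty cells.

.......
.......
.....AA
.....AA
.....AA
.......
.......
...BB..
...BB..
...BB..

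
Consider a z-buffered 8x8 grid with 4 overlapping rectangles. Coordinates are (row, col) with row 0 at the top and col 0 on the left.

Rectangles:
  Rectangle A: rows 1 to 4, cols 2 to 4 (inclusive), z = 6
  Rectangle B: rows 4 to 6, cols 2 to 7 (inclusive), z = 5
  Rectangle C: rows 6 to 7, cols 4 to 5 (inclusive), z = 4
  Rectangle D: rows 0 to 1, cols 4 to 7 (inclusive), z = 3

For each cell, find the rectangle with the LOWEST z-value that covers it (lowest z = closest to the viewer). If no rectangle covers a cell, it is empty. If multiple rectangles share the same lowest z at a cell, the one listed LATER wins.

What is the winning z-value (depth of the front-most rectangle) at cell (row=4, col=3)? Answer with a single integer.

Check cell (4,3):
  A: rows 1-4 cols 2-4 z=6 -> covers; best now A (z=6)
  B: rows 4-6 cols 2-7 z=5 -> covers; best now B (z=5)
  C: rows 6-7 cols 4-5 -> outside (row miss)
  D: rows 0-1 cols 4-7 -> outside (row miss)
Winner: B at z=5

Answer: 5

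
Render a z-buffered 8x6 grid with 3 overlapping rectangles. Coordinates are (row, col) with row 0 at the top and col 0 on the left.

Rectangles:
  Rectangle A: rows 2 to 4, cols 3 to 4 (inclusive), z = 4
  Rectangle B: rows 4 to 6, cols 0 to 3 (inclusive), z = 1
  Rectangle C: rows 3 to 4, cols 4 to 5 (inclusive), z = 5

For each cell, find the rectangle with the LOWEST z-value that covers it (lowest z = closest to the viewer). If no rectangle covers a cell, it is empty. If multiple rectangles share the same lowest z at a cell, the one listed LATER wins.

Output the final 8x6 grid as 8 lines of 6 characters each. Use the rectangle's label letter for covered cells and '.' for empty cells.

......
......
...AA.
...AAC
BBBBAC
BBBB..
BBBB..
......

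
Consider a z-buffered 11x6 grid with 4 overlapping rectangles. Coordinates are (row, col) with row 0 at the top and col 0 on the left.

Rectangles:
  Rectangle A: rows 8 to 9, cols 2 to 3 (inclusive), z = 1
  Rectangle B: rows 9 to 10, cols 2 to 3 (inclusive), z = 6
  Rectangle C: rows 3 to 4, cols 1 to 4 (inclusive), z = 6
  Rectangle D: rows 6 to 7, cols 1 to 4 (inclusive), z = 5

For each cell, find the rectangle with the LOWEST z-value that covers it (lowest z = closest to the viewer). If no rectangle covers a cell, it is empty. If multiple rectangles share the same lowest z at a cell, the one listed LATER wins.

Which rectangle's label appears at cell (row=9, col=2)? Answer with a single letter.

Check cell (9,2):
  A: rows 8-9 cols 2-3 z=1 -> covers; best now A (z=1)
  B: rows 9-10 cols 2-3 z=6 -> covers; best now A (z=1)
  C: rows 3-4 cols 1-4 -> outside (row miss)
  D: rows 6-7 cols 1-4 -> outside (row miss)
Winner: A at z=1

Answer: A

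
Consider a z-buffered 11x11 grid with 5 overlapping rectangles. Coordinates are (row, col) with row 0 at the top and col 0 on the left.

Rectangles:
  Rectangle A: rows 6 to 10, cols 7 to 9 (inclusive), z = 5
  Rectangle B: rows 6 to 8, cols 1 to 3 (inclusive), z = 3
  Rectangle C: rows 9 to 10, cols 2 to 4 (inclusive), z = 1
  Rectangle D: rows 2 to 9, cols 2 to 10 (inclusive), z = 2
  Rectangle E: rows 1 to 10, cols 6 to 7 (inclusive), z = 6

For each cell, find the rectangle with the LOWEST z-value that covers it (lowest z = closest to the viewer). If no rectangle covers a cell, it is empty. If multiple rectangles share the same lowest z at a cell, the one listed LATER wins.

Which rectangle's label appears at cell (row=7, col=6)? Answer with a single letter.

Check cell (7,6):
  A: rows 6-10 cols 7-9 -> outside (col miss)
  B: rows 6-8 cols 1-3 -> outside (col miss)
  C: rows 9-10 cols 2-4 -> outside (row miss)
  D: rows 2-9 cols 2-10 z=2 -> covers; best now D (z=2)
  E: rows 1-10 cols 6-7 z=6 -> covers; best now D (z=2)
Winner: D at z=2

Answer: D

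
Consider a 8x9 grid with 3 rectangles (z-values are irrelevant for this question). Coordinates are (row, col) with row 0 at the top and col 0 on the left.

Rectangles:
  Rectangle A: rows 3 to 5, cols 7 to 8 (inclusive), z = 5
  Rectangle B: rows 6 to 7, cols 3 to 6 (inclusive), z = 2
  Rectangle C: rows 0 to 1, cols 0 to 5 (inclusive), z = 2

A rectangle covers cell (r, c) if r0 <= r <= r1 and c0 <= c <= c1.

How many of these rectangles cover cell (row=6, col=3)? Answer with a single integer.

Answer: 1

Derivation:
Check cell (6,3):
  A: rows 3-5 cols 7-8 -> outside (row miss)
  B: rows 6-7 cols 3-6 -> covers
  C: rows 0-1 cols 0-5 -> outside (row miss)
Count covering = 1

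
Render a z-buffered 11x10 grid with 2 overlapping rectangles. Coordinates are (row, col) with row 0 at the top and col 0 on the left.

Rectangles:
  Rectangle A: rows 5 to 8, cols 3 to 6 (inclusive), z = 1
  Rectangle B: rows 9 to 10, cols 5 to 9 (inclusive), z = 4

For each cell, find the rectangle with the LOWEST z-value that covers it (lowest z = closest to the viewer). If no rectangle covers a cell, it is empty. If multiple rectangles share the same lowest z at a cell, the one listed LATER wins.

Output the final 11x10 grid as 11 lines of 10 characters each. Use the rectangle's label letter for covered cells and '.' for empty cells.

..........
..........
..........
..........
..........
...AAAA...
...AAAA...
...AAAA...
...AAAA...
.....BBBBB
.....BBBBB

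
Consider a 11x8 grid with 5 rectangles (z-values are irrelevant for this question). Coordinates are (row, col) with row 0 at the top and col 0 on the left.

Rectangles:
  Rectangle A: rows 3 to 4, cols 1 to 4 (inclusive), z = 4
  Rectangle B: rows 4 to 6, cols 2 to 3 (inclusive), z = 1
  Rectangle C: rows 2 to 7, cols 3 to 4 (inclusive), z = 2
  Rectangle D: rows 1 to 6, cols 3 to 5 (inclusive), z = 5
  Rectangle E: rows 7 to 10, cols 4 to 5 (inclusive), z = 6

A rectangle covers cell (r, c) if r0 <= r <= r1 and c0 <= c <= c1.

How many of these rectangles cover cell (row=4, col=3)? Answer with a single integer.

Answer: 4

Derivation:
Check cell (4,3):
  A: rows 3-4 cols 1-4 -> covers
  B: rows 4-6 cols 2-3 -> covers
  C: rows 2-7 cols 3-4 -> covers
  D: rows 1-6 cols 3-5 -> covers
  E: rows 7-10 cols 4-5 -> outside (row miss)
Count covering = 4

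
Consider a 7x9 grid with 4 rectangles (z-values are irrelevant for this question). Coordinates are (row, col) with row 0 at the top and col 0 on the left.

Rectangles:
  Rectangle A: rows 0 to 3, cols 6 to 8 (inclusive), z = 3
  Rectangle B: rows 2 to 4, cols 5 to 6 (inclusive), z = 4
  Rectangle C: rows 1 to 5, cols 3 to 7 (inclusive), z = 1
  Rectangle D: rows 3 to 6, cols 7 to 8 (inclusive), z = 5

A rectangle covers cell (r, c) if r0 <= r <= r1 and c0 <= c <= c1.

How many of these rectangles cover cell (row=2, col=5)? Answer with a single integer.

Check cell (2,5):
  A: rows 0-3 cols 6-8 -> outside (col miss)
  B: rows 2-4 cols 5-6 -> covers
  C: rows 1-5 cols 3-7 -> covers
  D: rows 3-6 cols 7-8 -> outside (row miss)
Count covering = 2

Answer: 2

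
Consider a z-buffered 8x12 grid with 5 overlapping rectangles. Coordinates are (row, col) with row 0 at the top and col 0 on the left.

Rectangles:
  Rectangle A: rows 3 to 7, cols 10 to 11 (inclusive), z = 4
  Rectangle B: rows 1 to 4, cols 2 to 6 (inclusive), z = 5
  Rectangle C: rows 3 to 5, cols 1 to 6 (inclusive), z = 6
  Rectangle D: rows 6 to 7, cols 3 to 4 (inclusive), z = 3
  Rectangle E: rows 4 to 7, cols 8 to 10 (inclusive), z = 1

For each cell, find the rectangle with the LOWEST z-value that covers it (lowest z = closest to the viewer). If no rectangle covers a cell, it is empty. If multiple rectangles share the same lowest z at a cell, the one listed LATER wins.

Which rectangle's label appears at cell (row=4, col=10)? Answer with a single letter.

Answer: E

Derivation:
Check cell (4,10):
  A: rows 3-7 cols 10-11 z=4 -> covers; best now A (z=4)
  B: rows 1-4 cols 2-6 -> outside (col miss)
  C: rows 3-5 cols 1-6 -> outside (col miss)
  D: rows 6-7 cols 3-4 -> outside (row miss)
  E: rows 4-7 cols 8-10 z=1 -> covers; best now E (z=1)
Winner: E at z=1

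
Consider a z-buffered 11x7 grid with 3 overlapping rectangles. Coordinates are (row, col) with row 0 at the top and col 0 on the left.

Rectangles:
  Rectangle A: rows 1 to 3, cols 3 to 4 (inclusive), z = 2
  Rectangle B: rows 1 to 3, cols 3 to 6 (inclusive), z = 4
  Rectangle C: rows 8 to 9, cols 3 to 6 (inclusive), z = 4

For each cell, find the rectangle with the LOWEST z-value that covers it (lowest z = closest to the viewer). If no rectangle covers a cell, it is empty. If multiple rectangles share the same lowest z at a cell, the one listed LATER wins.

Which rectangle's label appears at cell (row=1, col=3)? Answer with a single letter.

Answer: A

Derivation:
Check cell (1,3):
  A: rows 1-3 cols 3-4 z=2 -> covers; best now A (z=2)
  B: rows 1-3 cols 3-6 z=4 -> covers; best now A (z=2)
  C: rows 8-9 cols 3-6 -> outside (row miss)
Winner: A at z=2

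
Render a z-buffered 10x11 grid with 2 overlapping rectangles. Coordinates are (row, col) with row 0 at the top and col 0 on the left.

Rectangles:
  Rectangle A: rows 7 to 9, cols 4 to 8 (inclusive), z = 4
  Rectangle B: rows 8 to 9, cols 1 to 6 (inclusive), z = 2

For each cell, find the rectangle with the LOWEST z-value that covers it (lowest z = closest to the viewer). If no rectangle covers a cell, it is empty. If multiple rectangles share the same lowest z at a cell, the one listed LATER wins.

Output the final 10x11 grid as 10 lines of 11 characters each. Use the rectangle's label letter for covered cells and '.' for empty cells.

...........
...........
...........
...........
...........
...........
...........
....AAAAA..
.BBBBBBAA..
.BBBBBBAA..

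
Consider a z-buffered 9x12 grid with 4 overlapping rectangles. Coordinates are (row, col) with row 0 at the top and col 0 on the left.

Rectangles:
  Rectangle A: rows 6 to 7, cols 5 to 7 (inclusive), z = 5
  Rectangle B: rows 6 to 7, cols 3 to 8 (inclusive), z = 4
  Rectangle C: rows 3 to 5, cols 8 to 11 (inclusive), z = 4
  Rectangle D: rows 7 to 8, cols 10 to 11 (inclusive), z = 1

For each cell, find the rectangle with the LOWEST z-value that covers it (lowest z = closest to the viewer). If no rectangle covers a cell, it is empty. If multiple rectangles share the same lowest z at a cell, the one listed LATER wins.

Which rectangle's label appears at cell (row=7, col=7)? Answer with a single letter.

Answer: B

Derivation:
Check cell (7,7):
  A: rows 6-7 cols 5-7 z=5 -> covers; best now A (z=5)
  B: rows 6-7 cols 3-8 z=4 -> covers; best now B (z=4)
  C: rows 3-5 cols 8-11 -> outside (row miss)
  D: rows 7-8 cols 10-11 -> outside (col miss)
Winner: B at z=4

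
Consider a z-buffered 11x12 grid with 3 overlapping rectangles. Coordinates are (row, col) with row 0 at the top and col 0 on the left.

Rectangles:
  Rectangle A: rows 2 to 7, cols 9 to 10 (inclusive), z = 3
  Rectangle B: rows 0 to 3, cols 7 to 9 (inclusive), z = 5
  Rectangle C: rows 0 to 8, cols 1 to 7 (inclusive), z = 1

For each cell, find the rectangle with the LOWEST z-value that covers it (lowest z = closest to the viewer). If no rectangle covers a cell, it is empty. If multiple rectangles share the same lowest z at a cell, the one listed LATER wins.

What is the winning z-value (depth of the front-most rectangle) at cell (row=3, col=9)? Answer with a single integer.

Answer: 3

Derivation:
Check cell (3,9):
  A: rows 2-7 cols 9-10 z=3 -> covers; best now A (z=3)
  B: rows 0-3 cols 7-9 z=5 -> covers; best now A (z=3)
  C: rows 0-8 cols 1-7 -> outside (col miss)
Winner: A at z=3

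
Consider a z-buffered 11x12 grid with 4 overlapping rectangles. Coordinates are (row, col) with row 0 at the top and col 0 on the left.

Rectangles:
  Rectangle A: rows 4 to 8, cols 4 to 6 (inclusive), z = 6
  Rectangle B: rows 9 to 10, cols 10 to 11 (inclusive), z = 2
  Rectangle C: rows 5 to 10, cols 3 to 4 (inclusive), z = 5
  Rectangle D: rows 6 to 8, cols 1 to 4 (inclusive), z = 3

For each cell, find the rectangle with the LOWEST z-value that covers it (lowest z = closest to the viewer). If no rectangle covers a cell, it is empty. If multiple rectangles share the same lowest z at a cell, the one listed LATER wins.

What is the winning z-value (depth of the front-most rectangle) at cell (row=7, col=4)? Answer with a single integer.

Check cell (7,4):
  A: rows 4-8 cols 4-6 z=6 -> covers; best now A (z=6)
  B: rows 9-10 cols 10-11 -> outside (row miss)
  C: rows 5-10 cols 3-4 z=5 -> covers; best now C (z=5)
  D: rows 6-8 cols 1-4 z=3 -> covers; best now D (z=3)
Winner: D at z=3

Answer: 3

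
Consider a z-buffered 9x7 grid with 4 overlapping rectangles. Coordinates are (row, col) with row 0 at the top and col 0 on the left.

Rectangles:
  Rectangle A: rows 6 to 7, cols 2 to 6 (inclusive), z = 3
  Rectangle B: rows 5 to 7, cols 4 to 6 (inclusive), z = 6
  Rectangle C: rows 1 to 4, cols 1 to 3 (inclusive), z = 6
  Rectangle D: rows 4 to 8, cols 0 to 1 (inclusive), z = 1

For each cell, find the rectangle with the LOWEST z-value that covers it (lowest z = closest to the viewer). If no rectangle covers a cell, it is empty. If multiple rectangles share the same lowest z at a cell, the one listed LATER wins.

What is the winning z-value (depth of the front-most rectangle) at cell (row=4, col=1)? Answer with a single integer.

Answer: 1

Derivation:
Check cell (4,1):
  A: rows 6-7 cols 2-6 -> outside (row miss)
  B: rows 5-7 cols 4-6 -> outside (row miss)
  C: rows 1-4 cols 1-3 z=6 -> covers; best now C (z=6)
  D: rows 4-8 cols 0-1 z=1 -> covers; best now D (z=1)
Winner: D at z=1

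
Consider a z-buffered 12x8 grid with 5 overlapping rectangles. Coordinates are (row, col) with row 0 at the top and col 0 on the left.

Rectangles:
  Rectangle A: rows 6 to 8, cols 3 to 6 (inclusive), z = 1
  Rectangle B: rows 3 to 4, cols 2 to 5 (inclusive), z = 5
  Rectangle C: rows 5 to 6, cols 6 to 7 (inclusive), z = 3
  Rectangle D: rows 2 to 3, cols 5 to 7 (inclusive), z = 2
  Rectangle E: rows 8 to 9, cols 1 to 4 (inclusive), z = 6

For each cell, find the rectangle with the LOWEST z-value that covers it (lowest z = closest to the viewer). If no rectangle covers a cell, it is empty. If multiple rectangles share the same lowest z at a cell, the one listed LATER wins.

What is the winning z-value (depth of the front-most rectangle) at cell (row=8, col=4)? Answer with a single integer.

Check cell (8,4):
  A: rows 6-8 cols 3-6 z=1 -> covers; best now A (z=1)
  B: rows 3-4 cols 2-5 -> outside (row miss)
  C: rows 5-6 cols 6-7 -> outside (row miss)
  D: rows 2-3 cols 5-7 -> outside (row miss)
  E: rows 8-9 cols 1-4 z=6 -> covers; best now A (z=1)
Winner: A at z=1

Answer: 1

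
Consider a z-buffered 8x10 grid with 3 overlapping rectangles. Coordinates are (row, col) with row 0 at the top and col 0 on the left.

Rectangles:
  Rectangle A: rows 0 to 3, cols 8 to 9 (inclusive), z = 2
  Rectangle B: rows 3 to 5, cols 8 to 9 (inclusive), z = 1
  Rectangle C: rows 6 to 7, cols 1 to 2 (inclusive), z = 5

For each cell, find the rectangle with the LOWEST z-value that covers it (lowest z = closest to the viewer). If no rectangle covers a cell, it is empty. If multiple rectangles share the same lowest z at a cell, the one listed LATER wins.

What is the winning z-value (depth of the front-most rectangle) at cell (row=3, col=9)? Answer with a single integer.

Check cell (3,9):
  A: rows 0-3 cols 8-9 z=2 -> covers; best now A (z=2)
  B: rows 3-5 cols 8-9 z=1 -> covers; best now B (z=1)
  C: rows 6-7 cols 1-2 -> outside (row miss)
Winner: B at z=1

Answer: 1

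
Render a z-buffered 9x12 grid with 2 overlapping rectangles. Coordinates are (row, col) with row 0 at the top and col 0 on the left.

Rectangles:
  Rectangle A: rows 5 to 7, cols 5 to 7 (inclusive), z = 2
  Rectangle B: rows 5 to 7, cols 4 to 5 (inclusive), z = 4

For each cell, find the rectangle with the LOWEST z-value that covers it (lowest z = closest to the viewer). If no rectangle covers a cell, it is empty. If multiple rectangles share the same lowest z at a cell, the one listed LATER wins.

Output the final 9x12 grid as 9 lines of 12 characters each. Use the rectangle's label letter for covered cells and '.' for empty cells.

............
............
............
............
............
....BAAA....
....BAAA....
....BAAA....
............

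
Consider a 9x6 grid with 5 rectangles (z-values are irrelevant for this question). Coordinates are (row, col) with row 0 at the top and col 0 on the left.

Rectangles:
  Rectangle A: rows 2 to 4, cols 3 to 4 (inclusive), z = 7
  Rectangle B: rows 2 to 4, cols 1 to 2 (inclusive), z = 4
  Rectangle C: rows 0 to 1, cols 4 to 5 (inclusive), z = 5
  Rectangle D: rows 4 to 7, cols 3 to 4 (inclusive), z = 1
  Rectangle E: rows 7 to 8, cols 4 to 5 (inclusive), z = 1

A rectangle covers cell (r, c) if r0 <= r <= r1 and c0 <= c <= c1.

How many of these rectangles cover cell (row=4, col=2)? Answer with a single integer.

Answer: 1

Derivation:
Check cell (4,2):
  A: rows 2-4 cols 3-4 -> outside (col miss)
  B: rows 2-4 cols 1-2 -> covers
  C: rows 0-1 cols 4-5 -> outside (row miss)
  D: rows 4-7 cols 3-4 -> outside (col miss)
  E: rows 7-8 cols 4-5 -> outside (row miss)
Count covering = 1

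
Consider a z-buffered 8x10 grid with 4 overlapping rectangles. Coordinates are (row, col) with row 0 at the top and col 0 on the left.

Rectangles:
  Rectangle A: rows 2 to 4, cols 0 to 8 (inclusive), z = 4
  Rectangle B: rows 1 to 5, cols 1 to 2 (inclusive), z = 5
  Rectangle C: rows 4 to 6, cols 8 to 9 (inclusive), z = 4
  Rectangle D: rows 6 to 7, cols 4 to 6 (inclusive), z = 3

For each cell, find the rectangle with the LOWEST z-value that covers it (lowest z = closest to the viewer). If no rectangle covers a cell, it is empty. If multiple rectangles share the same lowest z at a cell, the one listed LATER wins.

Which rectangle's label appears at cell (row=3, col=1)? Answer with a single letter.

Check cell (3,1):
  A: rows 2-4 cols 0-8 z=4 -> covers; best now A (z=4)
  B: rows 1-5 cols 1-2 z=5 -> covers; best now A (z=4)
  C: rows 4-6 cols 8-9 -> outside (row miss)
  D: rows 6-7 cols 4-6 -> outside (row miss)
Winner: A at z=4

Answer: A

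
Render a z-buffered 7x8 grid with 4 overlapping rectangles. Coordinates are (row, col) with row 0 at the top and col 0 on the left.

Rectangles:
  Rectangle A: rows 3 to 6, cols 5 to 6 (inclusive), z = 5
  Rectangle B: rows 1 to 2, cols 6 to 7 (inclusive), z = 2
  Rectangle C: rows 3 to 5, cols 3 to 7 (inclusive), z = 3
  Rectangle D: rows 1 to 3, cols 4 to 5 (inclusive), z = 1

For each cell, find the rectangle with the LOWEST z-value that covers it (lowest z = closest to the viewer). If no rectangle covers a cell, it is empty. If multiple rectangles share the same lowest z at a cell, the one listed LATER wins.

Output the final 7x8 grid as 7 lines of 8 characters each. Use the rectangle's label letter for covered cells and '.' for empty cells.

........
....DDBB
....DDBB
...CDDCC
...CCCCC
...CCCCC
.....AA.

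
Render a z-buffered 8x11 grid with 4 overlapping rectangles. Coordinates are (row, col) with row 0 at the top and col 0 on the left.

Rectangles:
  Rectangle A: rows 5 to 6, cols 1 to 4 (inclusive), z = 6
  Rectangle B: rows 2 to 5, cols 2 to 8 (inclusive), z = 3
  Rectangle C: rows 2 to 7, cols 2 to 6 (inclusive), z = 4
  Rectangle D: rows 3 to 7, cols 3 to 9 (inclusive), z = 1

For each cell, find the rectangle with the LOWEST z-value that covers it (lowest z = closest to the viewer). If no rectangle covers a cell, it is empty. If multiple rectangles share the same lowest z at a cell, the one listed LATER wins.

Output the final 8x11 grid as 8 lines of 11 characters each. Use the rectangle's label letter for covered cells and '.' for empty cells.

...........
...........
..BBBBBBB..
..BDDDDDDD.
..BDDDDDDD.
.ABDDDDDDD.
.ACDDDDDDD.
..CDDDDDDD.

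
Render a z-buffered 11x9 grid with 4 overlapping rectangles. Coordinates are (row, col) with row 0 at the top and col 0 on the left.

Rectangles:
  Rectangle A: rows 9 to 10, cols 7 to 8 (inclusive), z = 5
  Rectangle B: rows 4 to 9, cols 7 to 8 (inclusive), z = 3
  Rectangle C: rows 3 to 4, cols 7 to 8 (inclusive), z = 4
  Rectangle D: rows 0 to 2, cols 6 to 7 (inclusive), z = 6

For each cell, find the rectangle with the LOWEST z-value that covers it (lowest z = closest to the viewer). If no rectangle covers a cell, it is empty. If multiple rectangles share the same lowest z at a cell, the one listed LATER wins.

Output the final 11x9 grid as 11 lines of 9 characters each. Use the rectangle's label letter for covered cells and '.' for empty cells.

......DD.
......DD.
......DD.
.......CC
.......BB
.......BB
.......BB
.......BB
.......BB
.......BB
.......AA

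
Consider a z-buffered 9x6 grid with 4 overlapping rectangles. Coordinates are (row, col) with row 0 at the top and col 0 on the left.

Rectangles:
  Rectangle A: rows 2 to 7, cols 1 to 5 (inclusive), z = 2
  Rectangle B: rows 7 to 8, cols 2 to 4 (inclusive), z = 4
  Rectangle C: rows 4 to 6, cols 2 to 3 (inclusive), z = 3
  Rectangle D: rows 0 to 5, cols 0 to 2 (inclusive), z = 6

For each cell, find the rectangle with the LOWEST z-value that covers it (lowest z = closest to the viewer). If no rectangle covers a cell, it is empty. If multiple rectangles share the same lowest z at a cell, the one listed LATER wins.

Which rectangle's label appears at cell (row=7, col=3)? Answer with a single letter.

Answer: A

Derivation:
Check cell (7,3):
  A: rows 2-7 cols 1-5 z=2 -> covers; best now A (z=2)
  B: rows 7-8 cols 2-4 z=4 -> covers; best now A (z=2)
  C: rows 4-6 cols 2-3 -> outside (row miss)
  D: rows 0-5 cols 0-2 -> outside (row miss)
Winner: A at z=2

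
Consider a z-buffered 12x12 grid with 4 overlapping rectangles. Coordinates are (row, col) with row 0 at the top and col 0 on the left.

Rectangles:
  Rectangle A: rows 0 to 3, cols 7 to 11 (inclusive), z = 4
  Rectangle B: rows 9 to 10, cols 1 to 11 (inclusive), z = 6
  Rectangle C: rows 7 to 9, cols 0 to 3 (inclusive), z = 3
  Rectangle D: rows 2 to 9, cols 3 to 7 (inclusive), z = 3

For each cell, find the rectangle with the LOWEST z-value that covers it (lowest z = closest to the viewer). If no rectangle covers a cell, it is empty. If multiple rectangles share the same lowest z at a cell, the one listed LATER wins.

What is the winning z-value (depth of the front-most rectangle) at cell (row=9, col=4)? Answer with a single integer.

Check cell (9,4):
  A: rows 0-3 cols 7-11 -> outside (row miss)
  B: rows 9-10 cols 1-11 z=6 -> covers; best now B (z=6)
  C: rows 7-9 cols 0-3 -> outside (col miss)
  D: rows 2-9 cols 3-7 z=3 -> covers; best now D (z=3)
Winner: D at z=3

Answer: 3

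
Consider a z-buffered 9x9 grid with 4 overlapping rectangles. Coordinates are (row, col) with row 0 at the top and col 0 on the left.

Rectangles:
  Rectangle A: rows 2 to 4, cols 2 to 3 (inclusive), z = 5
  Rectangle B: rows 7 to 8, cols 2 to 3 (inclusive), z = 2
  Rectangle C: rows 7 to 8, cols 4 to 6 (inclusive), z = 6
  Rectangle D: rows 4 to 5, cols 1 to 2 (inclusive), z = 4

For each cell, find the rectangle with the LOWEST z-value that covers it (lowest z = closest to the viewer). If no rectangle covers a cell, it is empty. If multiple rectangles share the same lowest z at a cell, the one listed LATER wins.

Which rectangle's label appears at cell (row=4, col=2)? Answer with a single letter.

Check cell (4,2):
  A: rows 2-4 cols 2-3 z=5 -> covers; best now A (z=5)
  B: rows 7-8 cols 2-3 -> outside (row miss)
  C: rows 7-8 cols 4-6 -> outside (row miss)
  D: rows 4-5 cols 1-2 z=4 -> covers; best now D (z=4)
Winner: D at z=4

Answer: D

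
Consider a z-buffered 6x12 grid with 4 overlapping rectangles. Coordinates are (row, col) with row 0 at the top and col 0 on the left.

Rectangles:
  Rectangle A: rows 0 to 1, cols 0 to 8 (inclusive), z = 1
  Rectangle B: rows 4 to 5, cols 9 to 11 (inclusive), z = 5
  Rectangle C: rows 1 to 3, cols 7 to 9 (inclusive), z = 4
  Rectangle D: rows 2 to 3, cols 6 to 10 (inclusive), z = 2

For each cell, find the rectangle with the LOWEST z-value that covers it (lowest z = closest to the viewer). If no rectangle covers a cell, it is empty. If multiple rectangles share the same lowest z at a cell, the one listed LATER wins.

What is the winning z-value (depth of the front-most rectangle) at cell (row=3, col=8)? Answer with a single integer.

Answer: 2

Derivation:
Check cell (3,8):
  A: rows 0-1 cols 0-8 -> outside (row miss)
  B: rows 4-5 cols 9-11 -> outside (row miss)
  C: rows 1-3 cols 7-9 z=4 -> covers; best now C (z=4)
  D: rows 2-3 cols 6-10 z=2 -> covers; best now D (z=2)
Winner: D at z=2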